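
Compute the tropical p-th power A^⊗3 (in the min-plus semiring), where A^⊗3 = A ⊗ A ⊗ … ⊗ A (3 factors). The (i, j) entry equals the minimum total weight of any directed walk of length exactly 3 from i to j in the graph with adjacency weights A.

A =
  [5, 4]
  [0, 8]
A^⊗3 =
  [9, 8]
  [4, 9]

Each entry (A^⊗3)_ij equals the minimum over all length-3 walks i = v_0 → v_1 → … → v_3 = j of Σ_t A[v_t][v_{t+1}]. For example, for (i, j) = (0, 1) we minimise over 4 possible intermediate vertex sequences; the minimum is 8, attained along the walk 0 → 1 → 0 → 1.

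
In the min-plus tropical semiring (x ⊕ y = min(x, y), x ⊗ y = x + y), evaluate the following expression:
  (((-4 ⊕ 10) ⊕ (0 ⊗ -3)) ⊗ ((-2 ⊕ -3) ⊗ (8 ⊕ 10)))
(((-4 ⊕ 10) ⊕ (0 ⊗ -3)) ⊗ ((-2 ⊕ -3) ⊗ (8 ⊕ 10))) = 1

Expand innermost to outermost. Recall ⊕ takes the minimum of its arguments and ⊗ takes their sum. Working out the expression (((-4 ⊕ 10) ⊕ (0 ⊗ -3)) ⊗ ((-2 ⊕ -3) ⊗ (8 ⊕ 10))) gives 1.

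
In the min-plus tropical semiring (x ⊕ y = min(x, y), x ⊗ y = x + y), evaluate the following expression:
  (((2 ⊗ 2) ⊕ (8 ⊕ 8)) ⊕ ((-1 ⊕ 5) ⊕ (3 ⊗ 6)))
(((2 ⊗ 2) ⊕ (8 ⊕ 8)) ⊕ ((-1 ⊕ 5) ⊕ (3 ⊗ 6))) = -1

Expand innermost to outermost. Recall ⊕ takes the minimum of its arguments and ⊗ takes their sum. Working out the expression (((2 ⊗ 2) ⊕ (8 ⊕ 8)) ⊕ ((-1 ⊕ 5) ⊕ (3 ⊗ 6))) gives -1.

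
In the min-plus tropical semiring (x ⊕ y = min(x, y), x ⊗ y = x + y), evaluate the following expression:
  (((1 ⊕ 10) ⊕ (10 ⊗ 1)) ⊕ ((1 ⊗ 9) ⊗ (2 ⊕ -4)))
(((1 ⊕ 10) ⊕ (10 ⊗ 1)) ⊕ ((1 ⊗ 9) ⊗ (2 ⊕ -4))) = 1

Expand innermost to outermost. Recall ⊕ takes the minimum of its arguments and ⊗ takes their sum. Working out the expression (((1 ⊕ 10) ⊕ (10 ⊗ 1)) ⊕ ((1 ⊗ 9) ⊗ (2 ⊕ -4))) gives 1.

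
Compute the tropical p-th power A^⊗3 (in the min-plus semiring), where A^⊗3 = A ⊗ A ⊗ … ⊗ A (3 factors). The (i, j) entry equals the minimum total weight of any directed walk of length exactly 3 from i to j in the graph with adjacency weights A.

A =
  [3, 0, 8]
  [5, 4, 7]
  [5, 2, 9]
A^⊗3 =
  [8, 5, 10]
  [10, 8, 12]
  [10, 7, 12]

Each entry (A^⊗3)_ij equals the minimum over all length-3 walks i = v_0 → v_1 → … → v_3 = j of Σ_t A[v_t][v_{t+1}]. For example, for (i, j) = (0, 2) we minimise over 9 possible intermediate vertex sequences; the minimum is 10, attained along the walk 0 → 0 → 1 → 2.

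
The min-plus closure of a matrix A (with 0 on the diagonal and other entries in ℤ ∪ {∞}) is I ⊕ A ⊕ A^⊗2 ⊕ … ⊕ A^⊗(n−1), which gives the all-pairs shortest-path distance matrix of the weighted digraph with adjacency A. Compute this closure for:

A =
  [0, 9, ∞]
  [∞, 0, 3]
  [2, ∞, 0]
Closure =
  [0, 9, 12]
  [5, 0, 3]
  [2, 11, 0]

This is the Floyd-Warshall all-pairs shortest-path computation. For each intermediate vertex k = 0, 1, …, 2, update dist[i][j] ← min(dist[i][j], dist[i][k] + dist[k][j]). The final matrix gives, for each (i, j), the minimum total weight of any directed path from i to j (possibly empty when i = j).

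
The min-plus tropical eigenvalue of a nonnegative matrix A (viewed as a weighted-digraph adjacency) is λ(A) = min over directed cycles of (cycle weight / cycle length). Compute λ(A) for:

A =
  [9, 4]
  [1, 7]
λ(A) = 5/2

Enumerate directed cycles and compute their means (weight / length). Sample:
  cycle 0 → 0: weight = 9, length = 1, mean = 9/1 ≈ 9.000
  cycle 1 → 1: weight = 7, length = 1, mean = 7/1 ≈ 7.000
  cycle 0 → 1 → 0: weight = 5, length = 2, mean = 5/2 ≈ 2.500
  cycle 1 → 0 → 1: weight = 5, length = 2, mean = 5/2 ≈ 2.500
Minimum mean = 2.500, attained e.g. along the cycle 0 → 1 → 0 with weight 5 and length 2. So λ(A) = 5/2 = 5/2.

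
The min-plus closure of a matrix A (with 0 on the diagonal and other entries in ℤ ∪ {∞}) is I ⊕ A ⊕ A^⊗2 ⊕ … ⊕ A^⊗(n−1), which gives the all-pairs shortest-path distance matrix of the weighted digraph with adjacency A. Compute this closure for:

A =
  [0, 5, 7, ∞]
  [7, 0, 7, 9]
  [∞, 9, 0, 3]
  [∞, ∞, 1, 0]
Closure =
  [0, 5, 7, 10]
  [7, 0, 7, 9]
  [16, 9, 0, 3]
  [17, 10, 1, 0]

This is the Floyd-Warshall all-pairs shortest-path computation. For each intermediate vertex k = 0, 1, …, 3, update dist[i][j] ← min(dist[i][j], dist[i][k] + dist[k][j]). The final matrix gives, for each (i, j), the minimum total weight of any directed path from i to j (possibly empty when i = j).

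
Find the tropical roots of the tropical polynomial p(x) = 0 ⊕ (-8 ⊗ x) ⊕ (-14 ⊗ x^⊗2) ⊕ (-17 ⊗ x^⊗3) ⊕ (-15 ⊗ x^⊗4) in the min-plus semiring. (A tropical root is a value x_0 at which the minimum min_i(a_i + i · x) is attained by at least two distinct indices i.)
Roots: {-2, 3, 6, 8}

Each tropical root is a break point of the lower envelope of the lines y = a_i + i · x (there are 5 lines, with slopes 0, 1, ..., 4). Only the lines that attain the minimum somewhere contribute to roots; other lines are dominated. Here the surviving (envelope) indices are i = 4, i = 3, i = 2, i = 1, i = 0.
Intersections between consecutive envelope lines give the roots: for adjacent envelope indices i < j the intersection is x = (a_i − a_j) / (j − i). Reading off the sorted break points: {-2, 3, 6, 8}.
Verification: at each break x_0, at least two indices attain the minimum of min_i(a_i + i · x_0).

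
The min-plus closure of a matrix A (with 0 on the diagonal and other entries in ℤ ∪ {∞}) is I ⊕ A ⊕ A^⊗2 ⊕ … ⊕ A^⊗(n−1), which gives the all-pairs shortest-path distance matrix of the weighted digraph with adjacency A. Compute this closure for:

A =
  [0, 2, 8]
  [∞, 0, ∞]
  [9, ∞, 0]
Closure =
  [0, 2, 8]
  [∞, 0, ∞]
  [9, 11, 0]

This is the Floyd-Warshall all-pairs shortest-path computation. For each intermediate vertex k = 0, 1, …, 2, update dist[i][j] ← min(dist[i][j], dist[i][k] + dist[k][j]). The final matrix gives, for each (i, j), the minimum total weight of any directed path from i to j (possibly empty when i = j).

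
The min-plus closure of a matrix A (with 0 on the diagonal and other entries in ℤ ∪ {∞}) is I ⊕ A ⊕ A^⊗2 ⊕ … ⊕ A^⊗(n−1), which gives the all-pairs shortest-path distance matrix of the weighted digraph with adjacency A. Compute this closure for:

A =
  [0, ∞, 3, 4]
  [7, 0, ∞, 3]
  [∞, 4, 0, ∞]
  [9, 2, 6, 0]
Closure =
  [0, 6, 3, 4]
  [7, 0, 9, 3]
  [11, 4, 0, 7]
  [9, 2, 6, 0]

This is the Floyd-Warshall all-pairs shortest-path computation. For each intermediate vertex k = 0, 1, …, 3, update dist[i][j] ← min(dist[i][j], dist[i][k] + dist[k][j]). The final matrix gives, for each (i, j), the minimum total weight of any directed path from i to j (possibly empty when i = j).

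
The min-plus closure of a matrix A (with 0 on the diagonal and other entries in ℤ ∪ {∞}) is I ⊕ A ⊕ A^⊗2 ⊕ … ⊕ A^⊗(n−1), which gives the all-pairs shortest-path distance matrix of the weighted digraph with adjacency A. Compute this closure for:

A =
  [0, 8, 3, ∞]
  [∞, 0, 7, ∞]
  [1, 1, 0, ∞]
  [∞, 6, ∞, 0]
Closure =
  [0, 4, 3, ∞]
  [8, 0, 7, ∞]
  [1, 1, 0, ∞]
  [14, 6, 13, 0]

This is the Floyd-Warshall all-pairs shortest-path computation. For each intermediate vertex k = 0, 1, …, 3, update dist[i][j] ← min(dist[i][j], dist[i][k] + dist[k][j]). The final matrix gives, for each (i, j), the minimum total weight of any directed path from i to j (possibly empty when i = j).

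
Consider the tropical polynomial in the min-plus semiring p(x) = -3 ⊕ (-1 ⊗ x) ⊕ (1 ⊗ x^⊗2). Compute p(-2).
p(-2) = -3

A tropical monomial a ⊗ x^⊗i evaluates to a + i · x. Evaluating each term at x = -2:
  Term 0 contributes -3 + 0 · -2 = -3
  Term 1 contributes -1 + 1 · -2 = -3
  Term 2 contributes 1 + 2 · -2 = -3
p(-2) = ⊕ of these = min[-3, -3, -3] = -3.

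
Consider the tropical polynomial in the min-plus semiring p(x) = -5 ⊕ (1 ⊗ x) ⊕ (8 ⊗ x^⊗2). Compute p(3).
p(3) = -5

A tropical monomial a ⊗ x^⊗i evaluates to a + i · x. Evaluating each term at x = 3:
  Term 0 contributes -5 + 0 · 3 = -5
  Term 1 contributes 1 + 1 · 3 = 4
  Term 2 contributes 8 + 2 · 3 = 14
p(3) = ⊕ of these = min[-5, 4, 14] = -5.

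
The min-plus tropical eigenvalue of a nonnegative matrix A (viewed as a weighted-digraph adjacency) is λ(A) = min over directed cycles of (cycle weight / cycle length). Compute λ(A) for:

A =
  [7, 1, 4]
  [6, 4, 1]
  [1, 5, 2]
λ(A) = 1

Enumerate directed cycles and compute their means (weight / length). Sample:
  cycle 0 → 0: weight = 7, length = 1, mean = 7/1 ≈ 7.000
  cycle 1 → 1: weight = 4, length = 1, mean = 4/1 ≈ 4.000
  cycle 2 → 2: weight = 2, length = 1, mean = 2/1 ≈ 2.000
  cycle 0 → 1 → 0: weight = 7, length = 2, mean = 7/2 ≈ 3.500
  cycle 0 → 2 → 0: weight = 5, length = 2, mean = 5/2 ≈ 2.500
  cycle 1 → 0 → 1: weight = 7, length = 2, mean = 7/2 ≈ 3.500
Minimum mean = 1.000, attained e.g. along the cycle 0 → 1 → 2 → 0 with weight 3 and length 3. So λ(A) = 3/3 = 1.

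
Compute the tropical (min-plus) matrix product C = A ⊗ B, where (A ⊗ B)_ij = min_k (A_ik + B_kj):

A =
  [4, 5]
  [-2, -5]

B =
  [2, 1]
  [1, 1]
A ⊗ B =
  [6, 5]
  [-4, -4]

Apply the min-plus product entry-by-entry:
  C[0][0] = min over k of (A[0][0] + B[0][0] = 4 + 2 = 6, A[0][1] + B[1][0] = 5 + 1 = 6) = 6 (attained at k = 0)
  C[0][1] = min over k of (A[0][0] + B[0][1] = 4 + 1 = 5, A[0][1] + B[1][1] = 5 + 1 = 6) = 5 (attained at k = 0)
  C[1][0] = min over k of (A[1][0] + B[0][0] = -2 + 2 = 0, A[1][1] + B[1][0] = -5 + 1 = -4) = -4 (attained at k = 1)
  C[1][1] = min over k of (A[1][0] + B[0][1] = -2 + 1 = -1, A[1][1] + B[1][1] = -5 + 1 = -4) = -4 (attained at k = 1)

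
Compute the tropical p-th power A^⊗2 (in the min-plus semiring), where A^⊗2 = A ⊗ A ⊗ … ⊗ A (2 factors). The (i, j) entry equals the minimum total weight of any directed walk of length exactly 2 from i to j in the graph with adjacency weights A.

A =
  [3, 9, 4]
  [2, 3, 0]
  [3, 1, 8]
A^⊗2 =
  [6, 5, 7]
  [3, 1, 3]
  [3, 4, 1]

Each entry (A^⊗2)_ij equals the minimum over all length-2 walks i = v_0 → v_1 → … → v_2 = j of Σ_t A[v_t][v_{t+1}]. For example, for (i, j) = (0, 2) we minimise over 3 possible intermediate vertex sequences; the minimum is 7, attained along the walk 0 → 0 → 2.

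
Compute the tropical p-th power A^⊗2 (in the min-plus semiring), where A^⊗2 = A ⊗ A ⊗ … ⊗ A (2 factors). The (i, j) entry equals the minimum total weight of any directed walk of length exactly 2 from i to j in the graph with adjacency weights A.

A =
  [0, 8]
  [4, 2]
A^⊗2 =
  [0, 8]
  [4, 4]

Each entry (A^⊗2)_ij equals the minimum over all length-2 walks i = v_0 → v_1 → … → v_2 = j of Σ_t A[v_t][v_{t+1}]. For example, for (i, j) = (0, 1) we minimise over 2 possible intermediate vertex sequences; the minimum is 8, attained along the walk 0 → 0 → 1.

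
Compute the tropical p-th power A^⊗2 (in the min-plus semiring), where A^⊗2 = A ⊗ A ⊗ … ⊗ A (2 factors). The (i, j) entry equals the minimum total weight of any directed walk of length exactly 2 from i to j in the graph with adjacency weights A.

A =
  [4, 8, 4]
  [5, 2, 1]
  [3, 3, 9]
A^⊗2 =
  [7, 7, 8]
  [4, 4, 3]
  [7, 5, 4]

Each entry (A^⊗2)_ij equals the minimum over all length-2 walks i = v_0 → v_1 → … → v_2 = j of Σ_t A[v_t][v_{t+1}]. For example, for (i, j) = (0, 2) we minimise over 3 possible intermediate vertex sequences; the minimum is 8, attained along the walk 0 → 0 → 2.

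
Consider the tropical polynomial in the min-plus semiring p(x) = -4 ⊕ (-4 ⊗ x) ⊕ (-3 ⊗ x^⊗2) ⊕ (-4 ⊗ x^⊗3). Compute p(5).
p(5) = -4

A tropical monomial a ⊗ x^⊗i evaluates to a + i · x. Evaluating each term at x = 5:
  Term 0 contributes -4 + 0 · 5 = -4
  Term 1 contributes -4 + 1 · 5 = 1
  Term 2 contributes -3 + 2 · 5 = 7
  Term 3 contributes -4 + 3 · 5 = 11
p(5) = ⊕ of these = min[-4, 1, 7, 11] = -4.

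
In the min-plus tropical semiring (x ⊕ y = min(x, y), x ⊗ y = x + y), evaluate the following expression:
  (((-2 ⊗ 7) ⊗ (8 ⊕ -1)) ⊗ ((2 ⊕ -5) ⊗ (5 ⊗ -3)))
(((-2 ⊗ 7) ⊗ (8 ⊕ -1)) ⊗ ((2 ⊕ -5) ⊗ (5 ⊗ -3))) = 1

Expand innermost to outermost. Recall ⊕ takes the minimum of its arguments and ⊗ takes their sum. Working out the expression (((-2 ⊗ 7) ⊗ (8 ⊕ -1)) ⊗ ((2 ⊕ -5) ⊗ (5 ⊗ -3))) gives 1.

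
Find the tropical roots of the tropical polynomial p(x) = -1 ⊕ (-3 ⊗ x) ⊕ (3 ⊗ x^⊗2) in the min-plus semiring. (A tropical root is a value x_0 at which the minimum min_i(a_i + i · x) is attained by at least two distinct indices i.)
Roots: {-6, 2}

Each tropical root is a break point of the lower envelope of the lines y = a_i + i · x (there are 3 lines, with slopes 0, 1, ..., 2). Only the lines that attain the minimum somewhere contribute to roots; other lines are dominated. Here the surviving (envelope) indices are i = 2, i = 1, i = 0.
Intersections between consecutive envelope lines give the roots: for adjacent envelope indices i < j the intersection is x = (a_i − a_j) / (j − i). Reading off the sorted break points: {-6, 2}.
Verification: at each break x_0, at least two indices attain the minimum of min_i(a_i + i · x_0).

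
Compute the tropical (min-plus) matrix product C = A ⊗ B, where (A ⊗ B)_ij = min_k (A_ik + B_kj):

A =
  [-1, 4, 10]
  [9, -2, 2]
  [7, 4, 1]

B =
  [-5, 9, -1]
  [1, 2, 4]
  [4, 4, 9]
A ⊗ B =
  [-6, 6, -2]
  [-1, 0, 2]
  [2, 5, 6]

Apply the min-plus product entry-by-entry:
  C[0][0] = min over k of (A[0][0] + B[0][0] = -1 + -5 = -6, A[0][1] + B[1][0] = 4 + 1 = 5, A[0][2] + B[2][0] = 10 + 4 = 14) = -6 (attained at k = 0)
  C[0][1] = min over k of (A[0][0] + B[0][1] = -1 + 9 = 8, A[0][1] + B[1][1] = 4 + 2 = 6, A[0][2] + B[2][1] = 10 + 4 = 14) = 6 (attained at k = 1)
  C[0][2] = min over k of (A[0][0] + B[0][2] = -1 + -1 = -2, A[0][1] + B[1][2] = 4 + 4 = 8, A[0][2] + B[2][2] = 10 + 9 = 19) = -2 (attained at k = 0)
  C[1][0] = min over k of (A[1][0] + B[0][0] = 9 + -5 = 4, A[1][1] + B[1][0] = -2 + 1 = -1, A[1][2] + B[2][0] = 2 + 4 = 6) = -1 (attained at k = 1)
  C[1][1] = min over k of (A[1][0] + B[0][1] = 9 + 9 = 18, A[1][1] + B[1][1] = -2 + 2 = 0, A[1][2] + B[2][1] = 2 + 4 = 6) = 0 (attained at k = 1)
  C[1][2] = min over k of (A[1][0] + B[0][2] = 9 + -1 = 8, A[1][1] + B[1][2] = -2 + 4 = 2, A[1][2] + B[2][2] = 2 + 9 = 11) = 2 (attained at k = 1)
  C[2][0] = min over k of (A[2][0] + B[0][0] = 7 + -5 = 2, A[2][1] + B[1][0] = 4 + 1 = 5, A[2][2] + B[2][0] = 1 + 4 = 5) = 2 (attained at k = 0)
  C[2][1] = min over k of (A[2][0] + B[0][1] = 7 + 9 = 16, A[2][1] + B[1][1] = 4 + 2 = 6, A[2][2] + B[2][1] = 1 + 4 = 5) = 5 (attained at k = 2)
  C[2][2] = min over k of (A[2][0] + B[0][2] = 7 + -1 = 6, A[2][1] + B[1][2] = 4 + 4 = 8, A[2][2] + B[2][2] = 1 + 9 = 10) = 6 (attained at k = 0)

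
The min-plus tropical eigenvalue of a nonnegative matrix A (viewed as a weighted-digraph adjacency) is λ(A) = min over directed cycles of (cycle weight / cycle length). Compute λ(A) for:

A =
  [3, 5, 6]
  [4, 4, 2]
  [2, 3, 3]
λ(A) = 5/2

Enumerate directed cycles and compute their means (weight / length). Sample:
  cycle 0 → 0: weight = 3, length = 1, mean = 3/1 ≈ 3.000
  cycle 1 → 1: weight = 4, length = 1, mean = 4/1 ≈ 4.000
  cycle 2 → 2: weight = 3, length = 1, mean = 3/1 ≈ 3.000
  cycle 0 → 1 → 0: weight = 9, length = 2, mean = 9/2 ≈ 4.500
  cycle 0 → 2 → 0: weight = 8, length = 2, mean = 8/2 ≈ 4.000
  cycle 1 → 0 → 1: weight = 9, length = 2, mean = 9/2 ≈ 4.500
Minimum mean = 2.500, attained e.g. along the cycle 1 → 2 → 1 with weight 5 and length 2. So λ(A) = 5/2 = 5/2.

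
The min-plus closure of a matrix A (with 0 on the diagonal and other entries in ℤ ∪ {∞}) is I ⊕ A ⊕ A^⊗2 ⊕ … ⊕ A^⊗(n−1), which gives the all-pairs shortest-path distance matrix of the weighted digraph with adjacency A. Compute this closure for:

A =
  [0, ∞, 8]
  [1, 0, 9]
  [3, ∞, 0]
Closure =
  [0, ∞, 8]
  [1, 0, 9]
  [3, ∞, 0]

This is the Floyd-Warshall all-pairs shortest-path computation. For each intermediate vertex k = 0, 1, …, 2, update dist[i][j] ← min(dist[i][j], dist[i][k] + dist[k][j]). The final matrix gives, for each (i, j), the minimum total weight of any directed path from i to j (possibly empty when i = j).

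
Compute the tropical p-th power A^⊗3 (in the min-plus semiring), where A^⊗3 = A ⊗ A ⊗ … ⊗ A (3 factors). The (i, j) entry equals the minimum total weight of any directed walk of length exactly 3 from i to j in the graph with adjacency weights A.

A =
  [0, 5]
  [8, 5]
A^⊗3 =
  [0, 5]
  [8, 13]

Each entry (A^⊗3)_ij equals the minimum over all length-3 walks i = v_0 → v_1 → … → v_3 = j of Σ_t A[v_t][v_{t+1}]. For example, for (i, j) = (0, 1) we minimise over 4 possible intermediate vertex sequences; the minimum is 5, attained along the walk 0 → 0 → 0 → 1.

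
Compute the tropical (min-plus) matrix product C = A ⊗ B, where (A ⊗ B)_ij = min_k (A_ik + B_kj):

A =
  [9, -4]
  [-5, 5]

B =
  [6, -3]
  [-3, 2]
A ⊗ B =
  [-7, -2]
  [1, -8]

Apply the min-plus product entry-by-entry:
  C[0][0] = min over k of (A[0][0] + B[0][0] = 9 + 6 = 15, A[0][1] + B[1][0] = -4 + -3 = -7) = -7 (attained at k = 1)
  C[0][1] = min over k of (A[0][0] + B[0][1] = 9 + -3 = 6, A[0][1] + B[1][1] = -4 + 2 = -2) = -2 (attained at k = 1)
  C[1][0] = min over k of (A[1][0] + B[0][0] = -5 + 6 = 1, A[1][1] + B[1][0] = 5 + -3 = 2) = 1 (attained at k = 0)
  C[1][1] = min over k of (A[1][0] + B[0][1] = -5 + -3 = -8, A[1][1] + B[1][1] = 5 + 2 = 7) = -8 (attained at k = 0)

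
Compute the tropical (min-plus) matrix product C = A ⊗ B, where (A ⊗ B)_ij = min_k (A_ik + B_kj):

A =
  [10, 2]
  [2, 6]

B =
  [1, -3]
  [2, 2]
A ⊗ B =
  [4, 4]
  [3, -1]

Apply the min-plus product entry-by-entry:
  C[0][0] = min over k of (A[0][0] + B[0][0] = 10 + 1 = 11, A[0][1] + B[1][0] = 2 + 2 = 4) = 4 (attained at k = 1)
  C[0][1] = min over k of (A[0][0] + B[0][1] = 10 + -3 = 7, A[0][1] + B[1][1] = 2 + 2 = 4) = 4 (attained at k = 1)
  C[1][0] = min over k of (A[1][0] + B[0][0] = 2 + 1 = 3, A[1][1] + B[1][0] = 6 + 2 = 8) = 3 (attained at k = 0)
  C[1][1] = min over k of (A[1][0] + B[0][1] = 2 + -3 = -1, A[1][1] + B[1][1] = 6 + 2 = 8) = -1 (attained at k = 0)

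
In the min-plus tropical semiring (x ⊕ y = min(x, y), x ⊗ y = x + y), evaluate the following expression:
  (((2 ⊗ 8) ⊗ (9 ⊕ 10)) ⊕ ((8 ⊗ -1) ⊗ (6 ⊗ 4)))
(((2 ⊗ 8) ⊗ (9 ⊕ 10)) ⊕ ((8 ⊗ -1) ⊗ (6 ⊗ 4))) = 17

Expand innermost to outermost. Recall ⊕ takes the minimum of its arguments and ⊗ takes their sum. Working out the expression (((2 ⊗ 8) ⊗ (9 ⊕ 10)) ⊕ ((8 ⊗ -1) ⊗ (6 ⊗ 4))) gives 17.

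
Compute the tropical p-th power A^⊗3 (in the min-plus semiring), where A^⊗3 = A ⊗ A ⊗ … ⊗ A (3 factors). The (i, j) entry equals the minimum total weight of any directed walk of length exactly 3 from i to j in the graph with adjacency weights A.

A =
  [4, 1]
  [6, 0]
A^⊗3 =
  [7, 1]
  [6, 0]

Each entry (A^⊗3)_ij equals the minimum over all length-3 walks i = v_0 → v_1 → … → v_3 = j of Σ_t A[v_t][v_{t+1}]. For example, for (i, j) = (0, 1) we minimise over 4 possible intermediate vertex sequences; the minimum is 1, attained along the walk 0 → 1 → 1 → 1.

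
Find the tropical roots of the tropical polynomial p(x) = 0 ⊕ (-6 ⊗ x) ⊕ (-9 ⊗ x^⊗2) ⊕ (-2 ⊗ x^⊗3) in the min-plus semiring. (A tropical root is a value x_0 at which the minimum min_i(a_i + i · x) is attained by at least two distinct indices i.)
Roots: {-7, 3, 6}

Each tropical root is a break point of the lower envelope of the lines y = a_i + i · x (there are 4 lines, with slopes 0, 1, ..., 3). Only the lines that attain the minimum somewhere contribute to roots; other lines are dominated. Here the surviving (envelope) indices are i = 3, i = 2, i = 1, i = 0.
Intersections between consecutive envelope lines give the roots: for adjacent envelope indices i < j the intersection is x = (a_i − a_j) / (j − i). Reading off the sorted break points: {-7, 3, 6}.
Verification: at each break x_0, at least two indices attain the minimum of min_i(a_i + i · x_0).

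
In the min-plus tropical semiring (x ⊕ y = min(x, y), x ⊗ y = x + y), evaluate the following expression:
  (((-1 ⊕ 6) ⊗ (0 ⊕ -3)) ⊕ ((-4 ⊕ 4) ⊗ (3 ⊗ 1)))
(((-1 ⊕ 6) ⊗ (0 ⊕ -3)) ⊕ ((-4 ⊕ 4) ⊗ (3 ⊗ 1))) = -4

Expand innermost to outermost. Recall ⊕ takes the minimum of its arguments and ⊗ takes their sum. Working out the expression (((-1 ⊕ 6) ⊗ (0 ⊕ -3)) ⊕ ((-4 ⊕ 4) ⊗ (3 ⊗ 1))) gives -4.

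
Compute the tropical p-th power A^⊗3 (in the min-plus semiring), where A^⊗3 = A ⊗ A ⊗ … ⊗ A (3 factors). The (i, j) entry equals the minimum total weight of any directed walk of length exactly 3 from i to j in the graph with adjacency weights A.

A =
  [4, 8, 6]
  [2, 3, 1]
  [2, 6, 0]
A^⊗3 =
  [8, 12, 6]
  [3, 7, 1]
  [2, 6, 0]

Each entry (A^⊗3)_ij equals the minimum over all length-3 walks i = v_0 → v_1 → … → v_3 = j of Σ_t A[v_t][v_{t+1}]. For example, for (i, j) = (0, 2) we minimise over 9 possible intermediate vertex sequences; the minimum is 6, attained along the walk 0 → 2 → 2 → 2.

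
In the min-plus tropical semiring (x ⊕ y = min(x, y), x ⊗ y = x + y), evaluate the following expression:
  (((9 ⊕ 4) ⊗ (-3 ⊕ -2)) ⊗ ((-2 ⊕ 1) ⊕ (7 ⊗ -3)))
(((9 ⊕ 4) ⊗ (-3 ⊕ -2)) ⊗ ((-2 ⊕ 1) ⊕ (7 ⊗ -3))) = -1

Expand innermost to outermost. Recall ⊕ takes the minimum of its arguments and ⊗ takes their sum. Working out the expression (((9 ⊕ 4) ⊗ (-3 ⊕ -2)) ⊗ ((-2 ⊕ 1) ⊕ (7 ⊗ -3))) gives -1.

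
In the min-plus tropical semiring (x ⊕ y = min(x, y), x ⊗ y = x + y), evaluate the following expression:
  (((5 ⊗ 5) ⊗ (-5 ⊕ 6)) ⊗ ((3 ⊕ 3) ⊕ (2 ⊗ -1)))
(((5 ⊗ 5) ⊗ (-5 ⊕ 6)) ⊗ ((3 ⊕ 3) ⊕ (2 ⊗ -1))) = 6

Expand innermost to outermost. Recall ⊕ takes the minimum of its arguments and ⊗ takes their sum. Working out the expression (((5 ⊗ 5) ⊗ (-5 ⊕ 6)) ⊗ ((3 ⊕ 3) ⊕ (2 ⊗ -1))) gives 6.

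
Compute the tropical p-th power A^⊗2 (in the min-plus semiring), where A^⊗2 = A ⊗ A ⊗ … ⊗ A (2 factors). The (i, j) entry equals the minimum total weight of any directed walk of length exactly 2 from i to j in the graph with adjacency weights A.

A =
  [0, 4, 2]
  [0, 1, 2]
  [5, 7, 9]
A^⊗2 =
  [0, 4, 2]
  [0, 2, 2]
  [5, 8, 7]

Each entry (A^⊗2)_ij equals the minimum over all length-2 walks i = v_0 → v_1 → … → v_2 = j of Σ_t A[v_t][v_{t+1}]. For example, for (i, j) = (0, 2) we minimise over 3 possible intermediate vertex sequences; the minimum is 2, attained along the walk 0 → 0 → 2.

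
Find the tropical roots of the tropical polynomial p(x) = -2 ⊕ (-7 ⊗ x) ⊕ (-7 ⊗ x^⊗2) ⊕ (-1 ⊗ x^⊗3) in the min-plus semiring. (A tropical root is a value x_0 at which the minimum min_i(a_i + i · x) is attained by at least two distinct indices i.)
Roots: {-6, 0, 5}

Each tropical root is a break point of the lower envelope of the lines y = a_i + i · x (there are 4 lines, with slopes 0, 1, ..., 3). Only the lines that attain the minimum somewhere contribute to roots; other lines are dominated. Here the surviving (envelope) indices are i = 3, i = 2, i = 1, i = 0.
Intersections between consecutive envelope lines give the roots: for adjacent envelope indices i < j the intersection is x = (a_i − a_j) / (j − i). Reading off the sorted break points: {-6, 0, 5}.
Verification: at each break x_0, at least two indices attain the minimum of min_i(a_i + i · x_0).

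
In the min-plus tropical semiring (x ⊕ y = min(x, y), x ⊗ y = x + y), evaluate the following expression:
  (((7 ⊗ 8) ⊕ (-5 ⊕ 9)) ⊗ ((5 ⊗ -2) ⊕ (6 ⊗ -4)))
(((7 ⊗ 8) ⊕ (-5 ⊕ 9)) ⊗ ((5 ⊗ -2) ⊕ (6 ⊗ -4))) = -3

Expand innermost to outermost. Recall ⊕ takes the minimum of its arguments and ⊗ takes their sum. Working out the expression (((7 ⊗ 8) ⊕ (-5 ⊕ 9)) ⊗ ((5 ⊗ -2) ⊕ (6 ⊗ -4))) gives -3.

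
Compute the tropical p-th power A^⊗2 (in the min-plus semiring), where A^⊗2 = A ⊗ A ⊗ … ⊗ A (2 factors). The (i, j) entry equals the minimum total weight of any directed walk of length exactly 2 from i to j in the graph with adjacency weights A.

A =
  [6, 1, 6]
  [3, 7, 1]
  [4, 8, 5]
A^⊗2 =
  [4, 7, 2]
  [5, 4, 6]
  [9, 5, 9]

Each entry (A^⊗2)_ij equals the minimum over all length-2 walks i = v_0 → v_1 → … → v_2 = j of Σ_t A[v_t][v_{t+1}]. For example, for (i, j) = (0, 2) we minimise over 3 possible intermediate vertex sequences; the minimum is 2, attained along the walk 0 → 1 → 2.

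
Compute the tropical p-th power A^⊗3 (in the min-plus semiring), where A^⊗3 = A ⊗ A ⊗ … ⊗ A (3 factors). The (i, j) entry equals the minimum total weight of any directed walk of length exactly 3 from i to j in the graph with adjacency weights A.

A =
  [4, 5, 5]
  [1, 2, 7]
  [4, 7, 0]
A^⊗3 =
  [8, 9, 5]
  [5, 6, 6]
  [4, 7, 0]

Each entry (A^⊗3)_ij equals the minimum over all length-3 walks i = v_0 → v_1 → … → v_3 = j of Σ_t A[v_t][v_{t+1}]. For example, for (i, j) = (0, 2) we minimise over 9 possible intermediate vertex sequences; the minimum is 5, attained along the walk 0 → 2 → 2 → 2.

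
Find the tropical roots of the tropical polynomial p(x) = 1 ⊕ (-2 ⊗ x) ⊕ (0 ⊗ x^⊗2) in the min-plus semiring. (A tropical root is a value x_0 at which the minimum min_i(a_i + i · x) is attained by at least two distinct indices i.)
Roots: {-2, 3}

Each tropical root is a break point of the lower envelope of the lines y = a_i + i · x (there are 3 lines, with slopes 0, 1, ..., 2). Only the lines that attain the minimum somewhere contribute to roots; other lines are dominated. Here the surviving (envelope) indices are i = 2, i = 1, i = 0.
Intersections between consecutive envelope lines give the roots: for adjacent envelope indices i < j the intersection is x = (a_i − a_j) / (j − i). Reading off the sorted break points: {-2, 3}.
Verification: at each break x_0, at least two indices attain the minimum of min_i(a_i + i · x_0).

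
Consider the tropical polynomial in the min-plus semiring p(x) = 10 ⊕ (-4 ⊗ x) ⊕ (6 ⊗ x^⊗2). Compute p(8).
p(8) = 4

A tropical monomial a ⊗ x^⊗i evaluates to a + i · x. Evaluating each term at x = 8:
  Term 0 contributes 10 + 0 · 8 = 10
  Term 1 contributes -4 + 1 · 8 = 4
  Term 2 contributes 6 + 2 · 8 = 22
p(8) = ⊕ of these = min[10, 4, 22] = 4.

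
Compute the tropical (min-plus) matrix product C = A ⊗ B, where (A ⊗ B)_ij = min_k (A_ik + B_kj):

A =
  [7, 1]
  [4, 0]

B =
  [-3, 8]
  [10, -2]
A ⊗ B =
  [4, -1]
  [1, -2]

Apply the min-plus product entry-by-entry:
  C[0][0] = min over k of (A[0][0] + B[0][0] = 7 + -3 = 4, A[0][1] + B[1][0] = 1 + 10 = 11) = 4 (attained at k = 0)
  C[0][1] = min over k of (A[0][0] + B[0][1] = 7 + 8 = 15, A[0][1] + B[1][1] = 1 + -2 = -1) = -1 (attained at k = 1)
  C[1][0] = min over k of (A[1][0] + B[0][0] = 4 + -3 = 1, A[1][1] + B[1][0] = 0 + 10 = 10) = 1 (attained at k = 0)
  C[1][1] = min over k of (A[1][0] + B[0][1] = 4 + 8 = 12, A[1][1] + B[1][1] = 0 + -2 = -2) = -2 (attained at k = 1)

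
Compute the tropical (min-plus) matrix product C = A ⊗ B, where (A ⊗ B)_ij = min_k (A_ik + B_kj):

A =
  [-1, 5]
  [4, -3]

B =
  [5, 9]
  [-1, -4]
A ⊗ B =
  [4, 1]
  [-4, -7]

Apply the min-plus product entry-by-entry:
  C[0][0] = min over k of (A[0][0] + B[0][0] = -1 + 5 = 4, A[0][1] + B[1][0] = 5 + -1 = 4) = 4 (attained at k = 0)
  C[0][1] = min over k of (A[0][0] + B[0][1] = -1 + 9 = 8, A[0][1] + B[1][1] = 5 + -4 = 1) = 1 (attained at k = 1)
  C[1][0] = min over k of (A[1][0] + B[0][0] = 4 + 5 = 9, A[1][1] + B[1][0] = -3 + -1 = -4) = -4 (attained at k = 1)
  C[1][1] = min over k of (A[1][0] + B[0][1] = 4 + 9 = 13, A[1][1] + B[1][1] = -3 + -4 = -7) = -7 (attained at k = 1)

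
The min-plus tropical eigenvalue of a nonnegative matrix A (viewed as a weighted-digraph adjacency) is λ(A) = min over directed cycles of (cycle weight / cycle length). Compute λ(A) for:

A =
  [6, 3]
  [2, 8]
λ(A) = 5/2

Enumerate directed cycles and compute their means (weight / length). Sample:
  cycle 0 → 0: weight = 6, length = 1, mean = 6/1 ≈ 6.000
  cycle 1 → 1: weight = 8, length = 1, mean = 8/1 ≈ 8.000
  cycle 0 → 1 → 0: weight = 5, length = 2, mean = 5/2 ≈ 2.500
  cycle 1 → 0 → 1: weight = 5, length = 2, mean = 5/2 ≈ 2.500
Minimum mean = 2.500, attained e.g. along the cycle 0 → 1 → 0 with weight 5 and length 2. So λ(A) = 5/2 = 5/2.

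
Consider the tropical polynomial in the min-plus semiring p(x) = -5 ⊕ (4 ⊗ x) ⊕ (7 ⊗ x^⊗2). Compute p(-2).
p(-2) = -5

A tropical monomial a ⊗ x^⊗i evaluates to a + i · x. Evaluating each term at x = -2:
  Term 0 contributes -5 + 0 · -2 = -5
  Term 1 contributes 4 + 1 · -2 = 2
  Term 2 contributes 7 + 2 · -2 = 3
p(-2) = ⊕ of these = min[-5, 2, 3] = -5.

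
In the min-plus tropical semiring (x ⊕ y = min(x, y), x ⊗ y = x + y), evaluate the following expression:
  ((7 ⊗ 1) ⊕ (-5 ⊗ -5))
((7 ⊗ 1) ⊕ (-5 ⊗ -5)) = -10

Expand innermost to outermost. Recall ⊕ takes the minimum of its arguments and ⊗ takes their sum. Working out the expression ((7 ⊗ 1) ⊕ (-5 ⊗ -5)) gives -10.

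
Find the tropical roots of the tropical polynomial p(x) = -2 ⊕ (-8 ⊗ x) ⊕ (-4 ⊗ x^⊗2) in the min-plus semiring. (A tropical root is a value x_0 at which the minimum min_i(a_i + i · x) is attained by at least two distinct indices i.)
Roots: {-4, 6}

Each tropical root is a break point of the lower envelope of the lines y = a_i + i · x (there are 3 lines, with slopes 0, 1, ..., 2). Only the lines that attain the minimum somewhere contribute to roots; other lines are dominated. Here the surviving (envelope) indices are i = 2, i = 1, i = 0.
Intersections between consecutive envelope lines give the roots: for adjacent envelope indices i < j the intersection is x = (a_i − a_j) / (j − i). Reading off the sorted break points: {-4, 6}.
Verification: at each break x_0, at least two indices attain the minimum of min_i(a_i + i · x_0).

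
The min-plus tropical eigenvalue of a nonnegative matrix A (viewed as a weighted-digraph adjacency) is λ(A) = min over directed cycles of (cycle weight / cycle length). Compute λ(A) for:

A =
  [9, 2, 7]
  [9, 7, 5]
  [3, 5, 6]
λ(A) = 10/3

Enumerate directed cycles and compute their means (weight / length). Sample:
  cycle 0 → 0: weight = 9, length = 1, mean = 9/1 ≈ 9.000
  cycle 1 → 1: weight = 7, length = 1, mean = 7/1 ≈ 7.000
  cycle 2 → 2: weight = 6, length = 1, mean = 6/1 ≈ 6.000
  cycle 0 → 1 → 0: weight = 11, length = 2, mean = 11/2 ≈ 5.500
  cycle 0 → 2 → 0: weight = 10, length = 2, mean = 10/2 ≈ 5.000
  cycle 1 → 0 → 1: weight = 11, length = 2, mean = 11/2 ≈ 5.500
Minimum mean = 3.333, attained e.g. along the cycle 0 → 1 → 2 → 0 with weight 10 and length 3. So λ(A) = 10/3 = 10/3.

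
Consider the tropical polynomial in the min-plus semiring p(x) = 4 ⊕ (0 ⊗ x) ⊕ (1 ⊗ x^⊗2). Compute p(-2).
p(-2) = -3

A tropical monomial a ⊗ x^⊗i evaluates to a + i · x. Evaluating each term at x = -2:
  Term 0 contributes 4 + 0 · -2 = 4
  Term 1 contributes 0 + 1 · -2 = -2
  Term 2 contributes 1 + 2 · -2 = -3
p(-2) = ⊕ of these = min[4, -2, -3] = -3.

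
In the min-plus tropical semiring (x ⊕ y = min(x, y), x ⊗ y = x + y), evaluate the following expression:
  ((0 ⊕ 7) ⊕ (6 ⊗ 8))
((0 ⊕ 7) ⊕ (6 ⊗ 8)) = 0

Expand innermost to outermost. Recall ⊕ takes the minimum of its arguments and ⊗ takes their sum. Working out the expression ((0 ⊕ 7) ⊕ (6 ⊗ 8)) gives 0.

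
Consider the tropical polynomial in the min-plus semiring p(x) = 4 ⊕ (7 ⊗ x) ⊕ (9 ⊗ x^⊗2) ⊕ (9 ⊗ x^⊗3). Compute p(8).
p(8) = 4

A tropical monomial a ⊗ x^⊗i evaluates to a + i · x. Evaluating each term at x = 8:
  Term 0 contributes 4 + 0 · 8 = 4
  Term 1 contributes 7 + 1 · 8 = 15
  Term 2 contributes 9 + 2 · 8 = 25
  Term 3 contributes 9 + 3 · 8 = 33
p(8) = ⊕ of these = min[4, 15, 25, 33] = 4.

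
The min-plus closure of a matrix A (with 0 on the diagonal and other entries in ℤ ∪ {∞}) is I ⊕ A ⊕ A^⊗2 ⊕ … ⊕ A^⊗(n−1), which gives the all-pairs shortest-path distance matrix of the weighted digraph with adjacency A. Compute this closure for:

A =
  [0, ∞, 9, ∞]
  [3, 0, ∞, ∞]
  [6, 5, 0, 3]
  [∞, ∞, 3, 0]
Closure =
  [0, 14, 9, 12]
  [3, 0, 12, 15]
  [6, 5, 0, 3]
  [9, 8, 3, 0]

This is the Floyd-Warshall all-pairs shortest-path computation. For each intermediate vertex k = 0, 1, …, 3, update dist[i][j] ← min(dist[i][j], dist[i][k] + dist[k][j]). The final matrix gives, for each (i, j), the minimum total weight of any directed path from i to j (possibly empty when i = j).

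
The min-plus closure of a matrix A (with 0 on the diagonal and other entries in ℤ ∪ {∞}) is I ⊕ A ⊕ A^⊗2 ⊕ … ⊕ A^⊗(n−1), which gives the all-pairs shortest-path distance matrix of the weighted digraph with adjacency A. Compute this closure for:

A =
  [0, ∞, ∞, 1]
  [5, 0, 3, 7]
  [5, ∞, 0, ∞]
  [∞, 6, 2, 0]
Closure =
  [0, 7, 3, 1]
  [5, 0, 3, 6]
  [5, 12, 0, 6]
  [7, 6, 2, 0]

This is the Floyd-Warshall all-pairs shortest-path computation. For each intermediate vertex k = 0, 1, …, 3, update dist[i][j] ← min(dist[i][j], dist[i][k] + dist[k][j]). The final matrix gives, for each (i, j), the minimum total weight of any directed path from i to j (possibly empty when i = j).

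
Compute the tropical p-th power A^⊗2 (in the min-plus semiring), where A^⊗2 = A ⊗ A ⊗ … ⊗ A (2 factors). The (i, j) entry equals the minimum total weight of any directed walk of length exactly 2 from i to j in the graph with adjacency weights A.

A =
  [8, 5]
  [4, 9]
A^⊗2 =
  [9, 13]
  [12, 9]

Each entry (A^⊗2)_ij equals the minimum over all length-2 walks i = v_0 → v_1 → … → v_2 = j of Σ_t A[v_t][v_{t+1}]. For example, for (i, j) = (0, 1) we minimise over 2 possible intermediate vertex sequences; the minimum is 13, attained along the walk 0 → 0 → 1.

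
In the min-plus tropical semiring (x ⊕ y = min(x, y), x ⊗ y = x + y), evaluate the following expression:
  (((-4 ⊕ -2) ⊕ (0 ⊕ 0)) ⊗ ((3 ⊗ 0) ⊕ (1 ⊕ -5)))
(((-4 ⊕ -2) ⊕ (0 ⊕ 0)) ⊗ ((3 ⊗ 0) ⊕ (1 ⊕ -5))) = -9

Expand innermost to outermost. Recall ⊕ takes the minimum of its arguments and ⊗ takes their sum. Working out the expression (((-4 ⊕ -2) ⊕ (0 ⊕ 0)) ⊗ ((3 ⊗ 0) ⊕ (1 ⊕ -5))) gives -9.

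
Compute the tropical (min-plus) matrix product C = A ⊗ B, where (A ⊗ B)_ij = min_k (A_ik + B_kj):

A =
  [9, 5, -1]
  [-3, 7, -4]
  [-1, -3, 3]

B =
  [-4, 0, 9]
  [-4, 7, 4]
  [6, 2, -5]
A ⊗ B =
  [1, 1, -6]
  [-7, -3, -9]
  [-7, -1, -2]

Apply the min-plus product entry-by-entry:
  C[0][0] = min over k of (A[0][0] + B[0][0] = 9 + -4 = 5, A[0][1] + B[1][0] = 5 + -4 = 1, A[0][2] + B[2][0] = -1 + 6 = 5) = 1 (attained at k = 1)
  C[0][1] = min over k of (A[0][0] + B[0][1] = 9 + 0 = 9, A[0][1] + B[1][1] = 5 + 7 = 12, A[0][2] + B[2][1] = -1 + 2 = 1) = 1 (attained at k = 2)
  C[0][2] = min over k of (A[0][0] + B[0][2] = 9 + 9 = 18, A[0][1] + B[1][2] = 5 + 4 = 9, A[0][2] + B[2][2] = -1 + -5 = -6) = -6 (attained at k = 2)
  C[1][0] = min over k of (A[1][0] + B[0][0] = -3 + -4 = -7, A[1][1] + B[1][0] = 7 + -4 = 3, A[1][2] + B[2][0] = -4 + 6 = 2) = -7 (attained at k = 0)
  C[1][1] = min over k of (A[1][0] + B[0][1] = -3 + 0 = -3, A[1][1] + B[1][1] = 7 + 7 = 14, A[1][2] + B[2][1] = -4 + 2 = -2) = -3 (attained at k = 0)
  C[1][2] = min over k of (A[1][0] + B[0][2] = -3 + 9 = 6, A[1][1] + B[1][2] = 7 + 4 = 11, A[1][2] + B[2][2] = -4 + -5 = -9) = -9 (attained at k = 2)
  C[2][0] = min over k of (A[2][0] + B[0][0] = -1 + -4 = -5, A[2][1] + B[1][0] = -3 + -4 = -7, A[2][2] + B[2][0] = 3 + 6 = 9) = -7 (attained at k = 1)
  C[2][1] = min over k of (A[2][0] + B[0][1] = -1 + 0 = -1, A[2][1] + B[1][1] = -3 + 7 = 4, A[2][2] + B[2][1] = 3 + 2 = 5) = -1 (attained at k = 0)
  C[2][2] = min over k of (A[2][0] + B[0][2] = -1 + 9 = 8, A[2][1] + B[1][2] = -3 + 4 = 1, A[2][2] + B[2][2] = 3 + -5 = -2) = -2 (attained at k = 2)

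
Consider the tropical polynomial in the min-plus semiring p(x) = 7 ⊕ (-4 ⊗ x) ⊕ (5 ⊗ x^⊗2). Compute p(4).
p(4) = 0

A tropical monomial a ⊗ x^⊗i evaluates to a + i · x. Evaluating each term at x = 4:
  Term 0 contributes 7 + 0 · 4 = 7
  Term 1 contributes -4 + 1 · 4 = 0
  Term 2 contributes 5 + 2 · 4 = 13
p(4) = ⊕ of these = min[7, 0, 13] = 0.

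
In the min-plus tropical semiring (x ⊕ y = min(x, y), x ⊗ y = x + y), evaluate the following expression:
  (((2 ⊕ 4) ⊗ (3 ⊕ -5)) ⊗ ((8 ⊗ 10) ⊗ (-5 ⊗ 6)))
(((2 ⊕ 4) ⊗ (3 ⊕ -5)) ⊗ ((8 ⊗ 10) ⊗ (-5 ⊗ 6))) = 16

Expand innermost to outermost. Recall ⊕ takes the minimum of its arguments and ⊗ takes their sum. Working out the expression (((2 ⊕ 4) ⊗ (3 ⊕ -5)) ⊗ ((8 ⊗ 10) ⊗ (-5 ⊗ 6))) gives 16.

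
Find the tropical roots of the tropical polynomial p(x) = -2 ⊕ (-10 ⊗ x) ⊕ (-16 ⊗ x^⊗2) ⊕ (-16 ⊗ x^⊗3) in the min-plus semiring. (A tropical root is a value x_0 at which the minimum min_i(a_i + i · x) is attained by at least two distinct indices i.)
Roots: {0, 6, 8}

Each tropical root is a break point of the lower envelope of the lines y = a_i + i · x (there are 4 lines, with slopes 0, 1, ..., 3). Only the lines that attain the minimum somewhere contribute to roots; other lines are dominated. Here the surviving (envelope) indices are i = 3, i = 2, i = 1, i = 0.
Intersections between consecutive envelope lines give the roots: for adjacent envelope indices i < j the intersection is x = (a_i − a_j) / (j − i). Reading off the sorted break points: {0, 6, 8}.
Verification: at each break x_0, at least two indices attain the minimum of min_i(a_i + i · x_0).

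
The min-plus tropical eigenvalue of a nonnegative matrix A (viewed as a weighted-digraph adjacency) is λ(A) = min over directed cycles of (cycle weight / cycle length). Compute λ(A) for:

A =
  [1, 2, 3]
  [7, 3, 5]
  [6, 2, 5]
λ(A) = 1

Enumerate directed cycles and compute their means (weight / length). Sample:
  cycle 0 → 0: weight = 1, length = 1, mean = 1/1 ≈ 1.000
  cycle 1 → 1: weight = 3, length = 1, mean = 3/1 ≈ 3.000
  cycle 2 → 2: weight = 5, length = 1, mean = 5/1 ≈ 5.000
  cycle 0 → 1 → 0: weight = 9, length = 2, mean = 9/2 ≈ 4.500
  cycle 0 → 2 → 0: weight = 9, length = 2, mean = 9/2 ≈ 4.500
  cycle 1 → 0 → 1: weight = 9, length = 2, mean = 9/2 ≈ 4.500
Minimum mean = 1.000, attained e.g. along the cycle 0 → 0 with weight 1 and length 1. So λ(A) = 1/1 = 1.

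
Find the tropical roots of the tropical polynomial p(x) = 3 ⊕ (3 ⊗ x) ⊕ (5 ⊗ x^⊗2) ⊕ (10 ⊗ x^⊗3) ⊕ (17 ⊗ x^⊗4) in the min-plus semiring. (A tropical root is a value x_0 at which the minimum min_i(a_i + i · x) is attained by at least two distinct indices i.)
Roots: {-7, -5, -2, 0}

Each tropical root is a break point of the lower envelope of the lines y = a_i + i · x (there are 5 lines, with slopes 0, 1, ..., 4). Only the lines that attain the minimum somewhere contribute to roots; other lines are dominated. Here the surviving (envelope) indices are i = 4, i = 3, i = 2, i = 1, i = 0.
Intersections between consecutive envelope lines give the roots: for adjacent envelope indices i < j the intersection is x = (a_i − a_j) / (j − i). Reading off the sorted break points: {-7, -5, -2, 0}.
Verification: at each break x_0, at least two indices attain the minimum of min_i(a_i + i · x_0).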